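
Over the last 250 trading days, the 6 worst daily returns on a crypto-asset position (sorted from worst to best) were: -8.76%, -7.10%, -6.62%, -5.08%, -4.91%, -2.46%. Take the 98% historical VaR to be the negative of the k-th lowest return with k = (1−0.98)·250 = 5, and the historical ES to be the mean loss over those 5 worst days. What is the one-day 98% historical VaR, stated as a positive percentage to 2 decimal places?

k = 5; the 5th lowest return is -4.91%, so VaR = 4.91%.

4.91%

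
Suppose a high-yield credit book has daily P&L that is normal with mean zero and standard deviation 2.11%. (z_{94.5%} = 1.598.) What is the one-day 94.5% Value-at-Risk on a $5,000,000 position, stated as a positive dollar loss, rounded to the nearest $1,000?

$169,000

VaR = z·σ = 1.598 × 2.11% = 3.372%.
On $5,000,000: 0.03372 × $5,000,000 = $168,600.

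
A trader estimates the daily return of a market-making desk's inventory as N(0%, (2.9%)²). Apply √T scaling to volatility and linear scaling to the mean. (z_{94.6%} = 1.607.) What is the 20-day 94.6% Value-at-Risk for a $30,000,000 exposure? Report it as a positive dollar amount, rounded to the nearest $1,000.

σ_{20d} = 2.9% × √20 = 12.969%.
VaR = 1.607 × 12.969% = 20.841%.
On $30,000,000: 0.20841 × $30,000,000 = $6,252,300.

$6,252,000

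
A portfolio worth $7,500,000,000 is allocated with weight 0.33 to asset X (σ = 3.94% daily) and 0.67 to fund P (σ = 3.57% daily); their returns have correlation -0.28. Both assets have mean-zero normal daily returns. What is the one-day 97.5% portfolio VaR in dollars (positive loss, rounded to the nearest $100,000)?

σ_p² = 0.33²·3.94² + 0.67²·3.57² + 2·-0.28·0.33·0.67·3.94·3.57 = 5.6701 (%²).
σ_p = √5.6701 = 2.381%.
At 97.5%, z = 1.960.
VaR = 1.960 × 2.381% = 4.667%; on $7,500,000,000 that is $350,025,000.

$350,000,000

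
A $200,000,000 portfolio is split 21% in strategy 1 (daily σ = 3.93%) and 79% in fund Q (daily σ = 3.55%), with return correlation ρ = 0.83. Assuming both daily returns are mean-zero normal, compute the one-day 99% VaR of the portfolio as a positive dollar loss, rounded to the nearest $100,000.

$16,400,000

σ_p² = 0.21²·3.93² + 0.79²·3.55² + 2·0.83·0.21·0.79·3.93·3.55 = 12.3885 (%²).
σ_p = √12.3885 = 3.520%.
At 99%, z = 2.326.
VaR = 2.326 × 3.520% = 8.188%; on $200,000,000 that is $16,376,000.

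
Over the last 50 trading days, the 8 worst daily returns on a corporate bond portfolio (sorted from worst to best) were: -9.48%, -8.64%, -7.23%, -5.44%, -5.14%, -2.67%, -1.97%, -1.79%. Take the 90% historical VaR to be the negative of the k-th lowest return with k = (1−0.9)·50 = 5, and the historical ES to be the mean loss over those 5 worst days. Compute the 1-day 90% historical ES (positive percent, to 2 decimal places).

The 5 worst returns sum to -35.93%.
ES = −(-35.93%) / 5 = 7.186% ≈ 7.19%.

7.19%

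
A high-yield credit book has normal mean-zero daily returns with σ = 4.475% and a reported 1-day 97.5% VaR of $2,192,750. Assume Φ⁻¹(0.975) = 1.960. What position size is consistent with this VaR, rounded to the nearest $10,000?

VaR as a fraction of value: z·σ = 1.960 × 4.475% = 8.771%.
Position = $2,192,750 / 0.08771 = $25,000,000.

$25,000,000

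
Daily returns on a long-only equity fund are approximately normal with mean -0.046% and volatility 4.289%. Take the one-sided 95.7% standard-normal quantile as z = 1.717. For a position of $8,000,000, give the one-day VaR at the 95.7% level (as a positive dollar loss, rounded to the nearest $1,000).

$593,000

VaR = −μ + z·σ = −(-0.046%) + 1.717 × 4.289% = 7.410%.
On $8,000,000: 0.07410 × $8,000,000 = $592,800.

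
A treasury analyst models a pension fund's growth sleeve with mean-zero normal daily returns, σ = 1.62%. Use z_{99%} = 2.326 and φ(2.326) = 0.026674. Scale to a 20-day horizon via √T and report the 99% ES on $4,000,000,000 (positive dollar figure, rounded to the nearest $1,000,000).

$773,000,000

σ_{20d} = 1.62% × √20 = 7.245%.
ES multiplier = φ(z)/(1−α) = 0.026674/0.01 = 2.667.
ES = 7.245% × 2.667 = 19.322%; on $4,000,000,000: $772,880,000.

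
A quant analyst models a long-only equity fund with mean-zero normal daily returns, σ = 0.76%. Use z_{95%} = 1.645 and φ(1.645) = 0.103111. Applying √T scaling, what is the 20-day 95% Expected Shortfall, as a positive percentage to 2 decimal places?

σ_{20d} = 0.76% × √20 = 3.399%.
ES multiplier = φ(z)/(1−α) = 0.103111/0.05 = 2.062.
ES = 3.399% × 2.062 = 7.009%.

7.01%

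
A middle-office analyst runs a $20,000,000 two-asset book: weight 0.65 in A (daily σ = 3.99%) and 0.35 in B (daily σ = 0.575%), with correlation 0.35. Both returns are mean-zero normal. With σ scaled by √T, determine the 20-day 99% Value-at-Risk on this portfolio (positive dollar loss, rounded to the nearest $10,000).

$5,560,000

σ_p = √(0.65²·3.99² + 0.35²·0.575² + 2·0.35·0.65·0.35·3.99·0.575) = 2.671%.
σ_{20d} = 2.671% × √20 = 11.945%.
z(99%) = 2.326.
VaR = 2.326 × 11.945% = 27.784%; on $20,000,000 that is $5,556,800.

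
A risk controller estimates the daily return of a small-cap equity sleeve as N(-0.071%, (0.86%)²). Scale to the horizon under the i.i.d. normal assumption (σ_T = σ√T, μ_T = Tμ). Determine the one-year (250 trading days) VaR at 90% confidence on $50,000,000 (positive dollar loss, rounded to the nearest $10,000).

$17,590,000

At 90%, z = 1.282.
σ_{250d} = 0.86% × √250 = 13.598%; μ_{250d} = 250 × -0.071% = -17.750%.
VaR = −(-17.750%) + 1.282 × 13.598% = 35.183%.
On $50,000,000: 0.35183 × $50,000,000 = $17,591,500.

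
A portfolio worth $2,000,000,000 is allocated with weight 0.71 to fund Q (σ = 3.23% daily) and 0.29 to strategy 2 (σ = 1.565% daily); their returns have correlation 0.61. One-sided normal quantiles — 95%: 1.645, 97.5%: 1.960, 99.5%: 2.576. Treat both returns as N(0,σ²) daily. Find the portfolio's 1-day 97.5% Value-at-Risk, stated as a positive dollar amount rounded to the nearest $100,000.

σ_p² = 0.71²·3.23² + 0.29²·1.565² + 2·0.61·0.71·0.29·3.23·1.565 = 6.7350 (%²).
σ_p = √6.7350 = 2.595%.
VaR = 1.960 × 2.595% = 5.086%; on $2,000,000,000 that is $101,720,000.

$101,700,000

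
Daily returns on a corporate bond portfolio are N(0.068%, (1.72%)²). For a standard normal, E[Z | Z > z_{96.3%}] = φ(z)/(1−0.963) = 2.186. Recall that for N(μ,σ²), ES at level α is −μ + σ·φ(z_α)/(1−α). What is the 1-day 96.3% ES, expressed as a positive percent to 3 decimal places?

3.692%

ES = −(0.068%) + 1.72% × 2.186 = 3.692%.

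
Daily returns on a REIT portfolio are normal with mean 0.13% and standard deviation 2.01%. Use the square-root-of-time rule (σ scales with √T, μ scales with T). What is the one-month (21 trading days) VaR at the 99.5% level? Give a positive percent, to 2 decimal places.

21.00%

At 99.5%, z = 2.576.
σ_{21d} = 2.01% × √21 = 9.211%; μ_{21d} = 21 × 0.13% = 2.730%.
VaR = −(2.730%) + 2.576 × 9.211% = 20.998%.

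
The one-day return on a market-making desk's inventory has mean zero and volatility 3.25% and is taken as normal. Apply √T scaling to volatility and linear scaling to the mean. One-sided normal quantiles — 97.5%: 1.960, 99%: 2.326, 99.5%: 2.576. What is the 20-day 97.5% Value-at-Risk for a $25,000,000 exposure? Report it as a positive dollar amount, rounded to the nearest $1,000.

σ_{20d} = 3.25% × √20 = 14.534%.
VaR = 1.960 × 14.534% = 28.487%.
On $25,000,000: 0.28487 × $25,000,000 = $7,121,750.

$7,122,000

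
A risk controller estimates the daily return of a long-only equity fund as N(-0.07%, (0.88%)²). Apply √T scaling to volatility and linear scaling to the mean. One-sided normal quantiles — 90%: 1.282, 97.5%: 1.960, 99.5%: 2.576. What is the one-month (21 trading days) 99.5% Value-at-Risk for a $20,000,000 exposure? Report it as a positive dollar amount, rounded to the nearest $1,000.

σ_{21d} = 0.88% × √21 = 4.033%; μ_{21d} = 21 × -0.07% = -1.470%.
VaR = −(-1.470%) + 2.576 × 4.033% = 11.859%.
On $20,000,000: 0.11859 × $20,000,000 = $2,371,800.

$2,372,000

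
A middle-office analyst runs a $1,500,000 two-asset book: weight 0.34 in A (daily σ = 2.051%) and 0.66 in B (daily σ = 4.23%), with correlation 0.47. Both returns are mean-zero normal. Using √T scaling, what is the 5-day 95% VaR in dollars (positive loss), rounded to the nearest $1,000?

$175,000

σ_p = √(0.34²·2.051² + 0.66²·4.23² + 2·0.47·0.34·0.66·2.051·4.23) = 3.180%.
σ_{5d} = 3.180% × √5 = 7.111%.
z(95%) = 1.645.
VaR = 1.645 × 7.111% = 11.698%; on $1,500,000 that is $175,470.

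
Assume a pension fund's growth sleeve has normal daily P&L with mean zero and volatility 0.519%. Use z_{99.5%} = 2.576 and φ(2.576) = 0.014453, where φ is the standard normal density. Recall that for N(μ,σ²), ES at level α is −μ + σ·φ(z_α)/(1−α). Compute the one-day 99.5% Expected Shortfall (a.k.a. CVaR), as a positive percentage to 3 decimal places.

Tail multiplier: φ(z)/(1−α) = 0.014453 / 0.005 = 2.891.
ES = 0.519% × 2.891 = 1.500%.

1.500%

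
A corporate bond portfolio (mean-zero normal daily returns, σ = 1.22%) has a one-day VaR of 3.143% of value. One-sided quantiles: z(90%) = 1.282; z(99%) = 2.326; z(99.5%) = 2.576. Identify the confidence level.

Implied z = VaR/σ = 3.143 / 1.22 = 2.576.
This matches z(99.5%) = 2.576.

99.5%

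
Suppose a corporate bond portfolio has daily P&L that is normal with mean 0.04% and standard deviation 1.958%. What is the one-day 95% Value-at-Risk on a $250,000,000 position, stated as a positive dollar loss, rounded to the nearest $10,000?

$7,950,000

At 95% one-sided, z = 1.645.
VaR = −μ + z·σ = −(0.04%) + 1.645 × 1.958% = 3.181%.
On $250,000,000: 0.03181 × $250,000,000 = $7,952,500.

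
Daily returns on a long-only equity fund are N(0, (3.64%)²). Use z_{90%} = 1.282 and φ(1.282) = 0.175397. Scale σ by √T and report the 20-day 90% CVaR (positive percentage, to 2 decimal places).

σ_{20d} = 3.64% × √20 = 16.279%.
ES multiplier = φ(z)/(1−α) = 0.175397/0.1 = 1.754.
ES = 16.279% × 1.754 = 28.553%.

28.55%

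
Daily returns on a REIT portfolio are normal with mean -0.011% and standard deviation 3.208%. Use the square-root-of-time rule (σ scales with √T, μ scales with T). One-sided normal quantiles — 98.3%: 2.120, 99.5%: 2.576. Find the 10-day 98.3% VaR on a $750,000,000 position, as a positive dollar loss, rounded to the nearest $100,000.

σ_{10d} = 3.208% × √10 = 10.145%; μ_{10d} = 10 × -0.011% = -0.110%.
VaR = −(-0.110%) + 2.120 × 10.145% = 21.617%.
On $750,000,000: 0.21617 × $750,000,000 = $162,127,500.

$162,100,000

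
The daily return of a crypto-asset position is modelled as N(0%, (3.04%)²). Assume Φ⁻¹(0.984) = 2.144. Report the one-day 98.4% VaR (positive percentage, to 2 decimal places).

VaR = z·σ = 2.144 × 3.04% = 6.518%.

6.52%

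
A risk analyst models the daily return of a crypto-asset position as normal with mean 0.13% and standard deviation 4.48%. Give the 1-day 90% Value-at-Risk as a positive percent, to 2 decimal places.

At 90% one-sided, z = 1.282.
VaR = −μ + z·σ = −(0.13%) + 1.282 × 4.48% = 5.613%.

5.61%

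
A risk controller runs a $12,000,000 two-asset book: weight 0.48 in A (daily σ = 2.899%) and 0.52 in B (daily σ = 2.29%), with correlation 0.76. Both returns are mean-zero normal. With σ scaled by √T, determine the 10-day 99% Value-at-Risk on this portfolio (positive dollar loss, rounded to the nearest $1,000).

σ_p = √(0.48²·2.899² + 0.52²·2.29² + 2·0.76·0.48·0.52·2.899·2.29) = 2.423%.
σ_{10d} = 2.423% × √10 = 7.662%.
z(99%) = 2.326.
VaR = 2.326 × 7.662% = 17.822%; on $12,000,000 that is $2,138,640.

$2,139,000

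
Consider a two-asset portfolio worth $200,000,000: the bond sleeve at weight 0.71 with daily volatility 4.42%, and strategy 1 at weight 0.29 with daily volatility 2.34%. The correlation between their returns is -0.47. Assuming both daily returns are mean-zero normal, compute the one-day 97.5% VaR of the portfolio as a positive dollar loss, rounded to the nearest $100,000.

σ_p² = 0.71²·4.42² + 0.29²·2.34² + 2·-0.47·0.71·0.29·4.42·2.34 = 8.3070 (%²).
σ_p = √8.3070 = 2.882%.
At 97.5%, z = 1.960.
VaR = 1.960 × 2.882% = 5.649%; on $200,000,000 that is $11,298,000.

$11,300,000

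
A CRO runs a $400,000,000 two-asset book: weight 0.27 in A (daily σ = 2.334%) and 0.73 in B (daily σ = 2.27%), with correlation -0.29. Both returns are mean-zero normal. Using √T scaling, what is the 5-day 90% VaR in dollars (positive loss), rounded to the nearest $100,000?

$18,300,000

σ_p = √(0.27²·2.334² + 0.73²·2.27² + 2·-0.29·0.27·0.73·2.334·2.27) = 1.593%.
σ_{5d} = 1.593% × √5 = 3.562%.
z(90%) = 1.282.
VaR = 1.282 × 3.562% = 4.566%; on $400,000,000 that is $18,264,000.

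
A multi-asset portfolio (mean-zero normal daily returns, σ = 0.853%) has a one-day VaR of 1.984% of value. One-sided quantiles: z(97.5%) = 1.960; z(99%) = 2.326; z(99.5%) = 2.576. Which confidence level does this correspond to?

Implied z = VaR/σ = 1.984 / 0.853 = 2.326.
This matches z(99%) = 2.326.

99%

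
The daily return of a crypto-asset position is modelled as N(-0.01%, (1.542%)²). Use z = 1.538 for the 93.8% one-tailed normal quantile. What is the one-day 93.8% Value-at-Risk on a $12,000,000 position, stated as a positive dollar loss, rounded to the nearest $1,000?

VaR = −μ + z·σ = −(-0.01%) + 1.538 × 1.542% = 2.382%.
On $12,000,000: 0.02382 × $12,000,000 = $285,840.

$286,000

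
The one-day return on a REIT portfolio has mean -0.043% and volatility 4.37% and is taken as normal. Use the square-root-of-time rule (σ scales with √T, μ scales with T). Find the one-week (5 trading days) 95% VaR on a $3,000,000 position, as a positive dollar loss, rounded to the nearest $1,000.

At 95%, z = 1.645.
σ_{5d} = 4.37% × √5 = 9.772%; μ_{5d} = 5 × -0.043% = -0.215%.
VaR = −(-0.215%) + 1.645 × 9.772% = 16.290%.
On $3,000,000: 0.16290 × $3,000,000 = $488,700.

$489,000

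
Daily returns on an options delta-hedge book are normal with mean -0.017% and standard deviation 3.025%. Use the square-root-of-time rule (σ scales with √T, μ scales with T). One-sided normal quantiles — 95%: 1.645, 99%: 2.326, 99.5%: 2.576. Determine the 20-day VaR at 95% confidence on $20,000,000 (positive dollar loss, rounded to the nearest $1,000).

$4,519,000

σ_{20d} = 3.025% × √20 = 13.528%; μ_{20d} = 20 × -0.017% = -0.340%.
VaR = −(-0.340%) + 1.645 × 13.528% = 22.594%.
On $20,000,000: 0.22594 × $20,000,000 = $4,518,800.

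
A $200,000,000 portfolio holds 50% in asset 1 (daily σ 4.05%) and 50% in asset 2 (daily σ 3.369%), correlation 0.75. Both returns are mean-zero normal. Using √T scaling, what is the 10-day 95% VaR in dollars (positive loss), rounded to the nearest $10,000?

$36,120,000

σ_p = √(0.5²·4.05² + 0.5²·3.369² + 2·0.75·0.5·0.5·4.05·3.369) = 3.472%.
σ_{10d} = 3.472% × √10 = 10.979%.
z(95%) = 1.645.
VaR = 1.645 × 10.979% = 18.060%; on $200,000,000 that is $36,120,000.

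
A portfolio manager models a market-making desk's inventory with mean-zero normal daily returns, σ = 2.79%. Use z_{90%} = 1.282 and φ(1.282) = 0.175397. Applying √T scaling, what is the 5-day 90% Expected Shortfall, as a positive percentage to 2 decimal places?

10.94%

σ_{5d} = 2.79% × √5 = 6.239%.
ES multiplier = φ(z)/(1−α) = 0.175397/0.1 = 1.754.
ES = 6.239% × 1.754 = 10.943%.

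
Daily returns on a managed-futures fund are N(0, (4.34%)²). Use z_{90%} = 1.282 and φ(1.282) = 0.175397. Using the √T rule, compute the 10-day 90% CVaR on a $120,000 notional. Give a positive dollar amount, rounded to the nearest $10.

$28,890

σ_{10d} = 4.34% × √10 = 13.724%.
ES multiplier = φ(z)/(1−α) = 0.175397/0.1 = 1.754.
ES = 13.724% × 1.754 = 24.072%; on $120,000: $28,886.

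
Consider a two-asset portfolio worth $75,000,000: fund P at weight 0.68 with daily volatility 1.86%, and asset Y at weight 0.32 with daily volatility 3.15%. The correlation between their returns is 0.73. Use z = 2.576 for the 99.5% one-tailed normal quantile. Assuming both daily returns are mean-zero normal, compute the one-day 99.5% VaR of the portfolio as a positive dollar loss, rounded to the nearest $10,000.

σ_p² = 0.68²·1.86² + 0.32²·3.15² + 2·0.73·0.68·0.32·1.86·3.15 = 4.4772 (%²).
σ_p = √4.4772 = 2.116%.
VaR = 2.576 × 2.116% = 5.451%; on $75,000,000 that is $4,088,250.

$4,090,000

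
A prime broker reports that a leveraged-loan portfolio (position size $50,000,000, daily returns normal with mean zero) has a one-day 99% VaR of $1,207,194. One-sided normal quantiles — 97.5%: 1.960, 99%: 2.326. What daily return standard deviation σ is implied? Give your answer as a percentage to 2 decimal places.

1.04%

VaR as a fraction: $1,207,194 / $50,000,000 = 2.414%.
σ = VaR / z = 2.414% / 2.326 = 1.038%.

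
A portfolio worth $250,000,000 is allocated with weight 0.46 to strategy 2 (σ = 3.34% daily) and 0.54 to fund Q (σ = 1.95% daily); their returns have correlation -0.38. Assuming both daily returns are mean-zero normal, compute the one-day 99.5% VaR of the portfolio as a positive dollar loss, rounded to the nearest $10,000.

σ_p² = 0.46²·3.34² + 0.54²·1.95² + 2·-0.38·0.46·0.54·3.34·1.95 = 2.2398 (%²).
σ_p = √2.2398 = 1.497%.
At 99.5%, z = 2.576.
VaR = 2.576 × 1.497% = 3.856%; on $250,000,000 that is $9,640,000.

$9,640,000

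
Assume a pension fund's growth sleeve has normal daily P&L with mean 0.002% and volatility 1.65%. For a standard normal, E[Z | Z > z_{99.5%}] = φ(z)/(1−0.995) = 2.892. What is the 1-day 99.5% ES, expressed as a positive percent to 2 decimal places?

ES = −(0.002%) + 1.65% × 2.892 = 4.770%.

4.77%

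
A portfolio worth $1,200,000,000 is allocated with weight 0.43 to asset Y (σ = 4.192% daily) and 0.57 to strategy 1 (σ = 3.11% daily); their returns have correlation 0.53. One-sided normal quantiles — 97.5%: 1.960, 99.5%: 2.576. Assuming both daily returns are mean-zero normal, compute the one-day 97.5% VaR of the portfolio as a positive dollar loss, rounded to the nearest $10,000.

$73,550,000

σ_p² = 0.43²·4.192² + 0.57²·3.11² + 2·0.53·0.43·0.57·4.192·3.11 = 9.7788 (%²).
σ_p = √9.7788 = 3.127%.
VaR = 1.960 × 3.127% = 6.129%; on $1,200,000,000 that is $73,548,000.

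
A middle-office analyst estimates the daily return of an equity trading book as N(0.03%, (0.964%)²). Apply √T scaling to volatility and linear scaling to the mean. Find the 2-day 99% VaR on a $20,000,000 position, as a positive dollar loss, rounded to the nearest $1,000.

$622,000

At 99%, z = 2.326.
σ_{2d} = 0.964% × √2 = 1.363%; μ_{2d} = 2 × 0.03% = 0.060%.
VaR = −(0.060%) + 2.326 × 1.363% = 3.110%.
On $20,000,000: 0.03110 × $20,000,000 = $622,000.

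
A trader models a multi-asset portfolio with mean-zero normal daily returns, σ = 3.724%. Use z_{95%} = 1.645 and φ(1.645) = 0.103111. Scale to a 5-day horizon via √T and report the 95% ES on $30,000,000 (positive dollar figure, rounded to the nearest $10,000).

$5,150,000

σ_{5d} = 3.724% × √5 = 8.327%.
ES multiplier = φ(z)/(1−α) = 0.103111/0.05 = 2.062.
ES = 8.327% × 2.062 = 17.170%; on $30,000,000: $5,151,000.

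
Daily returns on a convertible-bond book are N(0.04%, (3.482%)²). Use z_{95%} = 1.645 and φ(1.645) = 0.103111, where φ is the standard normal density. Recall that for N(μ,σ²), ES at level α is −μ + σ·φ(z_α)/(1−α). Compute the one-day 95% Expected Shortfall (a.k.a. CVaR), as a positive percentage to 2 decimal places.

7.14%

Tail multiplier: φ(z)/(1−α) = 0.103111 / 0.05 = 2.062.
ES = −(0.04%) + 3.482% × 2.062 = 7.140%.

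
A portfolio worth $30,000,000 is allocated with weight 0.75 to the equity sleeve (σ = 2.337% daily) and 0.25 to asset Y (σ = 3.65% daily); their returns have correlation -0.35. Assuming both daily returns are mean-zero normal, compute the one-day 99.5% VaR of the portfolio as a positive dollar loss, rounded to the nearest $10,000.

$1,290,000

σ_p² = 0.75²·2.337² + 0.25²·3.65² + 2·-0.35·0.75·0.25·2.337·3.65 = 2.7852 (%²).
σ_p = √2.7852 = 1.669%.
At 99.5%, z = 2.576.
VaR = 2.576 × 1.669% = 4.299%; on $30,000,000 that is $1,289,700.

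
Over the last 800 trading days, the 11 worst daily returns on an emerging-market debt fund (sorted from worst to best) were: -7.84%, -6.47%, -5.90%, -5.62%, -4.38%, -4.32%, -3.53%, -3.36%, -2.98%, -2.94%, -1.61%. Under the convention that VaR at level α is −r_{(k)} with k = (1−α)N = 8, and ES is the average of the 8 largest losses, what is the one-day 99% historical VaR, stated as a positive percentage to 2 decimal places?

k = 8; the 8th lowest return is -3.36%, so VaR = 3.36%.

3.36%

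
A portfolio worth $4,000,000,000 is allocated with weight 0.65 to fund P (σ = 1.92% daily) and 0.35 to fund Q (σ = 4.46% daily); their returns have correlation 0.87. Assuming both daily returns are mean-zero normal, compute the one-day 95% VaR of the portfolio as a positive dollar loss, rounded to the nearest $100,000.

σ_p² = 0.65²·1.92² + 0.35²·4.46² + 2·0.87·0.65·0.35·1.92·4.46 = 7.3840 (%²).
σ_p = √7.3840 = 2.717%.
At 95%, z = 1.645.
VaR = 1.645 × 2.717% = 4.469%; on $4,000,000,000 that is $178,760,000.

$178,800,000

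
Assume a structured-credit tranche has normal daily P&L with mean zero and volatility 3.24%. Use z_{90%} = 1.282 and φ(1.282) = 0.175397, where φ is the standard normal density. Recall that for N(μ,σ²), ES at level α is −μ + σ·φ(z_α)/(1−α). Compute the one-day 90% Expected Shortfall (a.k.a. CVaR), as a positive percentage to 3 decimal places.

Tail multiplier: φ(z)/(1−α) = 0.175397 / 0.1 = 1.754.
ES = 3.24% × 1.754 = 5.683%.

5.683%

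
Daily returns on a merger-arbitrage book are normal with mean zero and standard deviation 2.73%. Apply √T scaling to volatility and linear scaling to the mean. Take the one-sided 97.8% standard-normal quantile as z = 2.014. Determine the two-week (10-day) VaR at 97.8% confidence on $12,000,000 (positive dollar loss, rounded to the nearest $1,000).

$2,086,000

σ_{10d} = 2.73% × √10 = 8.633%.
VaR = 2.014 × 8.633% = 17.387%.
On $12,000,000: 0.17387 × $12,000,000 = $2,086,440.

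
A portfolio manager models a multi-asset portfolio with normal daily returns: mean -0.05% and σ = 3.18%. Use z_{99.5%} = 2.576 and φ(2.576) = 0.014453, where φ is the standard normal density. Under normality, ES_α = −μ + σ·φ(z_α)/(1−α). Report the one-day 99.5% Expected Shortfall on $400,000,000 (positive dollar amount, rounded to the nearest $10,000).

$36,970,000

Tail multiplier: φ(z)/(1−α) = 0.014453 / 0.005 = 2.891.
ES = −(-0.05%) + 3.18% × 2.891 = 9.243%.
On $400,000,000: 0.09243 × $400,000,000 = $36,972,000.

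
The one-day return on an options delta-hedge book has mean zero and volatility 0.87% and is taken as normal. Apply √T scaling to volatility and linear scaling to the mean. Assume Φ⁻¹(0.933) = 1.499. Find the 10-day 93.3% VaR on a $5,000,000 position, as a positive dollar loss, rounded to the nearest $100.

σ_{10d} = 0.87% × √10 = 2.751%.
VaR = 1.499 × 2.751% = 4.124%.
On $5,000,000: 0.04124 × $5,000,000 = $206,200.

$206,200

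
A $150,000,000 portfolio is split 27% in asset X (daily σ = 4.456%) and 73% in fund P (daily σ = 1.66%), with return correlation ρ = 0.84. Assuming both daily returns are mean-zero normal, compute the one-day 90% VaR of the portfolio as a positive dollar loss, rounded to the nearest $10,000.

$4,450,000

σ_p² = 0.27²·4.456² + 0.73²·1.66² + 2·0.84·0.27·0.73·4.456·1.66 = 5.3653 (%²).
σ_p = √5.3653 = 2.316%.
At 90%, z = 1.282.
VaR = 1.282 × 2.316% = 2.969%; on $150,000,000 that is $4,453,500.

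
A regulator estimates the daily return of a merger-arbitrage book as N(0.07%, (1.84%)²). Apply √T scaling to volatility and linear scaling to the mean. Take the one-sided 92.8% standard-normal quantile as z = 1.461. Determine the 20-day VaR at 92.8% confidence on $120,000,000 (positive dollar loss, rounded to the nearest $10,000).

σ_{20d} = 1.84% × √20 = 8.229%; μ_{20d} = 20 × 0.07% = 1.400%.
VaR = −(1.400%) + 1.461 × 8.229% = 10.623%.
On $120,000,000: 0.10623 × $120,000,000 = $12,747,600.

$12,750,000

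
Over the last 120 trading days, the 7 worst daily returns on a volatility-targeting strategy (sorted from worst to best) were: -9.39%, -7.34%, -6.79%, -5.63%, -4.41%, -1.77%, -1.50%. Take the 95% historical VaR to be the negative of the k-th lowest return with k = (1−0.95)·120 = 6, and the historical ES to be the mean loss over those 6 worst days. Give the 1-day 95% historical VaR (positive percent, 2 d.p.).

k = 6; the 6th lowest return is -1.77%, so VaR = 1.77%.

1.77%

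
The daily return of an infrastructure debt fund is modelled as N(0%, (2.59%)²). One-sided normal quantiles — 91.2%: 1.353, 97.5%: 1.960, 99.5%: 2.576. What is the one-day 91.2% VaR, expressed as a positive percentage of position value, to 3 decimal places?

VaR = z·σ = 1.353 × 2.59% = 3.504%.

3.504%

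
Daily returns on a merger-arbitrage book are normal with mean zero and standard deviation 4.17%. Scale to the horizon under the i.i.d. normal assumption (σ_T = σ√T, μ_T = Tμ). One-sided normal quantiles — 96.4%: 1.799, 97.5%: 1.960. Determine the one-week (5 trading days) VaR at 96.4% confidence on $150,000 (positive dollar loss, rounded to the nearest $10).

$25,160

σ_{5d} = 4.17% × √5 = 9.324%.
VaR = 1.799 × 9.324% = 16.774%.
On $150,000: 0.16774 × $150,000 = $25,161.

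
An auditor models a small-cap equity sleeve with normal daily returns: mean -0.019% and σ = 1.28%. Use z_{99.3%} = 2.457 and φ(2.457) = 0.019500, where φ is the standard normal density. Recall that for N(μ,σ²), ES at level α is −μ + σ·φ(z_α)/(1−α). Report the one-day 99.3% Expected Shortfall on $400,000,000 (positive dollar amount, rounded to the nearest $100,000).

$14,300,000

Tail multiplier: φ(z)/(1−α) = 0.019500 / 0.007 = 2.786.
ES = −(-0.019%) + 1.28% × 2.786 = 3.585%.
On $400,000,000: 0.03585 × $400,000,000 = $14,340,000.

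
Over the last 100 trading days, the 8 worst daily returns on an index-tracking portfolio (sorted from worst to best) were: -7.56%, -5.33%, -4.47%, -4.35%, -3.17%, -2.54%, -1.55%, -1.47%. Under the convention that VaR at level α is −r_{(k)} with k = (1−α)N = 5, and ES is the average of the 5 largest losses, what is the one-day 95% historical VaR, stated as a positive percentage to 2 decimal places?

3.17%

k = 5; the 5th lowest return is -3.17%, so VaR = 3.17%.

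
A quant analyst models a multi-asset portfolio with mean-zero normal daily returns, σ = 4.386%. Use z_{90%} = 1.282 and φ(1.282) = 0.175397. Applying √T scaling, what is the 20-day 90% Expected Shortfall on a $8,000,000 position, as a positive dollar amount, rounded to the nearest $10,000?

σ_{20d} = 4.386% × √20 = 19.615%.
ES multiplier = φ(z)/(1−α) = 0.175397/0.1 = 1.754.
ES = 19.615% × 1.754 = 34.405%; on $8,000,000: $2,752,400.

$2,750,000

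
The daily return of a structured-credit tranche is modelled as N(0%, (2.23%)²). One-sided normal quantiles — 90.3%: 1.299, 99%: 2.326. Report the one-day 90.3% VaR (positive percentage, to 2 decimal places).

2.90%

VaR = z·σ = 1.299 × 2.23% = 2.897%.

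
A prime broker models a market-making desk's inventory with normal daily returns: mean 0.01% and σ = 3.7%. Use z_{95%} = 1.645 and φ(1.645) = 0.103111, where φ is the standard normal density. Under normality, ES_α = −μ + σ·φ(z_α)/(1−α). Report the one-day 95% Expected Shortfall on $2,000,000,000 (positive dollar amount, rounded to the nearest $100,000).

Tail multiplier: φ(z)/(1−α) = 0.103111 / 0.05 = 2.062.
ES = −(0.01%) + 3.7% × 2.062 = 7.619%.
On $2,000,000,000: 0.07619 × $2,000,000,000 = $152,380,000.

$152,400,000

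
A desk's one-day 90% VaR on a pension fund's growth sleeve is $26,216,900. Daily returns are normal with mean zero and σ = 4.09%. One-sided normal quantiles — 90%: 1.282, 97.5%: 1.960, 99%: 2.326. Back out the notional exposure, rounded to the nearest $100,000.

VaR as a fraction of value: z·σ = 1.282 × 4.09% = 5.24338%.
Position = $26,216,900 / 0.0524338 = $500,000,000.

$500,000,000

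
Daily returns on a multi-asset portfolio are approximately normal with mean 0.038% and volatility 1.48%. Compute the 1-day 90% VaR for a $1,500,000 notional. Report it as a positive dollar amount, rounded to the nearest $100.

$27,900

At 90% one-sided, z = 1.282.
VaR = −μ + z·σ = −(0.038%) + 1.282 × 1.48% = 1.859%.
On $1,500,000: 0.01859 × $1,500,000 = $27,885.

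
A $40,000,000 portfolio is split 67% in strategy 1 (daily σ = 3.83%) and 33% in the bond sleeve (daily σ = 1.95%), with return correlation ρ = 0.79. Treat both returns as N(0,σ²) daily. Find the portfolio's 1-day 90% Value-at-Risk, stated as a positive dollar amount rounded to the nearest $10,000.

$1,590,000

σ_p² = 0.67²·3.83² + 0.33²·1.95² + 2·0.79·0.67·0.33·3.83·1.95 = 9.6080 (%²).
σ_p = √9.6080 = 3.100%.
At 90%, z = 1.282.
VaR = 1.282 × 3.100% = 3.974%; on $40,000,000 that is $1,589,600.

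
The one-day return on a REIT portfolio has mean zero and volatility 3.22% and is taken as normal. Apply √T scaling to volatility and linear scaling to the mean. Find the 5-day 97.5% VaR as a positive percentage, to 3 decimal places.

At 97.5%, z = 1.960.
σ_{5d} = 3.22% × √5 = 7.200%.
VaR = 1.960 × 7.200% = 14.112%.

14.112%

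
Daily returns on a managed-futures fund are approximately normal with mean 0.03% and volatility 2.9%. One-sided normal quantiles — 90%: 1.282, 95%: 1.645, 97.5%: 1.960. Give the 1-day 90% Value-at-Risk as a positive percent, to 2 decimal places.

VaR = −μ + z·σ = −(0.03%) + 1.282 × 2.9% = 3.688%.

3.69%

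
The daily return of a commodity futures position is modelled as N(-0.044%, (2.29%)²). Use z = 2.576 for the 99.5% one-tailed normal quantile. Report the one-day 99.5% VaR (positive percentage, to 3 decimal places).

VaR = −μ + z·σ = −(-0.044%) + 2.576 × 2.29% = 5.943%.

5.943%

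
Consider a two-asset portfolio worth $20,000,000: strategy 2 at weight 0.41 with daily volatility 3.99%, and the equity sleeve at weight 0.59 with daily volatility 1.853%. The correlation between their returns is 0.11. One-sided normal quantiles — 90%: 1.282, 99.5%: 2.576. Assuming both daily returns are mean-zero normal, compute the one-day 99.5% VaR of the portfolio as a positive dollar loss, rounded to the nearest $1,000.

σ_p² = 0.41²·3.99² + 0.59²·1.853² + 2·0.11·0.41·0.59·3.99·1.853 = 4.2649 (%²).
σ_p = √4.2649 = 2.065%.
VaR = 2.576 × 2.065% = 5.319%; on $20,000,000 that is $1,063,800.

$1,064,000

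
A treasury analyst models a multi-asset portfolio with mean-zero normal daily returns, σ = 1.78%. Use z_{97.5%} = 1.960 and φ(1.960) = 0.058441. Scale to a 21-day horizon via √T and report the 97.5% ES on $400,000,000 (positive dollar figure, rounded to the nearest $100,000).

$76,300,000

σ_{21d} = 1.78% × √21 = 8.157%.
ES multiplier = φ(z)/(1−α) = 0.058441/0.025 = 2.338.
ES = 8.157% × 2.338 = 19.071%; on $400,000,000: $76,284,000.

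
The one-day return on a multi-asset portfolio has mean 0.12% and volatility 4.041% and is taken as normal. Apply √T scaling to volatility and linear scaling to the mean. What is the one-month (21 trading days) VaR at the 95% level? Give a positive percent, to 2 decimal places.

At 95%, z = 1.645.
σ_{21d} = 4.041% × √21 = 18.518%; μ_{21d} = 21 × 0.12% = 2.520%.
VaR = −(2.520%) + 1.645 × 18.518% = 27.942%.

27.94%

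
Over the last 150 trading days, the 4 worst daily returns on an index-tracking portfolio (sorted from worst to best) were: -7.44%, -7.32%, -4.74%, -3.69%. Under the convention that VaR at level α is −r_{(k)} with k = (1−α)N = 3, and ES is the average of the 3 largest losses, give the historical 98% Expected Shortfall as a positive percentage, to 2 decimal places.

The 3 worst returns sum to -19.50%.
ES = −(-19.50%) / 3 = 6.5% ≈ 6.50%.

6.50%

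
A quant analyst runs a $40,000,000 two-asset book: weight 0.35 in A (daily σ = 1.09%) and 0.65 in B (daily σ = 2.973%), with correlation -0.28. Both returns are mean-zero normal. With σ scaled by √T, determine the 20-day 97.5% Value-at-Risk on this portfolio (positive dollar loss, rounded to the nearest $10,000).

$6,530,000

σ_p = √(0.35²·1.09² + 0.65²·2.973² + 2·-0.28·0.35·0.65·1.09·2.973) = 1.862%.
σ_{20d} = 1.862% × √20 = 8.327%.
z(97.5%) = 1.960.
VaR = 1.960 × 8.327% = 16.321%; on $40,000,000 that is $6,528,400.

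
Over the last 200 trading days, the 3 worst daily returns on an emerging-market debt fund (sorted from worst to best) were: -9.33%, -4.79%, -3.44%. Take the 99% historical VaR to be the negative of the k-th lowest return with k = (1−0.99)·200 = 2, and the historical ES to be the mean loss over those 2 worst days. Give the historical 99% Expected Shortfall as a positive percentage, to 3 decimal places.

7.060%

The 2 worst returns sum to -14.12%.
ES = −(-14.12%) / 2 = 7.06% ≈ 7.060%.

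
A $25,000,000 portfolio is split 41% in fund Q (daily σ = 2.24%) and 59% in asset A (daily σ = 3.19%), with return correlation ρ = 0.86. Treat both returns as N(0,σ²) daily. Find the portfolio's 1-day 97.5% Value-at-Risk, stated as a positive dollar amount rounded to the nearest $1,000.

σ_p² = 0.41²·2.24² + 0.59²·3.19² + 2·0.86·0.41·0.59·2.24·3.19 = 7.3588 (%²).
σ_p = √7.3588 = 2.713%.
At 97.5%, z = 1.960.
VaR = 1.960 × 2.713% = 5.317%; on $25,000,000 that is $1,329,250.

$1,329,000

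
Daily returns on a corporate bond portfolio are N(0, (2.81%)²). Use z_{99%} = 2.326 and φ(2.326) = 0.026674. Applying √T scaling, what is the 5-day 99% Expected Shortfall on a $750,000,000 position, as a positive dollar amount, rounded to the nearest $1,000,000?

$126,000,000

σ_{5d} = 2.81% × √5 = 6.283%.
ES multiplier = φ(z)/(1−α) = 0.026674/0.01 = 2.667.
ES = 6.283% × 2.667 = 16.757%; on $750,000,000: $125,677,500.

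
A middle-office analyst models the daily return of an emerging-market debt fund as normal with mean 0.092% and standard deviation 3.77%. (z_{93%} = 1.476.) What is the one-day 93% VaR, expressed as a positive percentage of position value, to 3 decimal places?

VaR = −μ + z·σ = −(0.092%) + 1.476 × 3.77% = 5.473%.

5.473%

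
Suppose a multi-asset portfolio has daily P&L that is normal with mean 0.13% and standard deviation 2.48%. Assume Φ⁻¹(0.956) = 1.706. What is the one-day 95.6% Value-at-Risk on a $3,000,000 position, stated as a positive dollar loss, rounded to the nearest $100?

VaR = −μ + z·σ = −(0.13%) + 1.706 × 2.48% = 4.101%.
On $3,000,000: 0.04101 × $3,000,000 = $123,030.

$123,000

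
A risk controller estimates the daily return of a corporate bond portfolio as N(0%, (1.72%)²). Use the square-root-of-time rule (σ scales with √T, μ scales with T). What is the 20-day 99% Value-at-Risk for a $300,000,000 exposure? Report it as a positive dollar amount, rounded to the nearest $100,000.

$53,700,000

At 99%, z = 2.326.
σ_{20d} = 1.72% × √20 = 7.692%.
VaR = 2.326 × 7.692% = 17.892%.
On $300,000,000: 0.17892 × $300,000,000 = $53,676,000.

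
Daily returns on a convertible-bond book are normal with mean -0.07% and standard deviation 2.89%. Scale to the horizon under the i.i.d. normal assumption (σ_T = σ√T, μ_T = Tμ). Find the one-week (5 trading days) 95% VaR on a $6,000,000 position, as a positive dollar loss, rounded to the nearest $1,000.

$659,000

At 95%, z = 1.645.
σ_{5d} = 2.89% × √5 = 6.462%; μ_{5d} = 5 × -0.07% = -0.350%.
VaR = −(-0.350%) + 1.645 × 6.462% = 10.980%.
On $6,000,000: 0.10980 × $6,000,000 = $658,800.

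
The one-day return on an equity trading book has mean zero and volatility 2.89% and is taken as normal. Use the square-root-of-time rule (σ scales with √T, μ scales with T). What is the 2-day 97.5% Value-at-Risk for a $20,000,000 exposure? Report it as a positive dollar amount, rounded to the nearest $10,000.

At 97.5%, z = 1.960.
σ_{2d} = 2.89% × √2 = 4.087%.
VaR = 1.960 × 4.087% = 8.011%.
On $20,000,000: 0.08011 × $20,000,000 = $1,602,200.

$1,600,000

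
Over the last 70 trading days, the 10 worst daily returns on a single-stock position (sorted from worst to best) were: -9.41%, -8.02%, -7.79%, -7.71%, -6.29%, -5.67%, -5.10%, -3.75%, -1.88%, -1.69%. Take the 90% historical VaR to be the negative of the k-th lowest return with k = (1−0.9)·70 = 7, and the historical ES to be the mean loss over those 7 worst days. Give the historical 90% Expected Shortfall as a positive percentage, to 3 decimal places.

7.141%

The 7 worst returns sum to -49.99%.
ES = −(-49.99%) / 7 = 7.1414…% ≈ 7.141%.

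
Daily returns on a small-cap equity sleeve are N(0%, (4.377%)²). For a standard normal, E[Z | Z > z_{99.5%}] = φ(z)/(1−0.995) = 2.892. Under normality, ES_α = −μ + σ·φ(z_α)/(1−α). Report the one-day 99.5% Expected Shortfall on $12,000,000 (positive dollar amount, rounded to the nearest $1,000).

ES = 4.377% × 2.892 = 12.658%.
On $12,000,000: 0.12658 × $12,000,000 = $1,518,960.

$1,519,000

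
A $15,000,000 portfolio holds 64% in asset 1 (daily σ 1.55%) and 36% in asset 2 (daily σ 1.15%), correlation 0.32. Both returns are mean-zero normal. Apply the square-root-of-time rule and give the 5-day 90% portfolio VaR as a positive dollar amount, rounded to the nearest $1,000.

$512,000

σ_p = √(0.64²·1.55² + 0.36²·1.15² + 2·0.32·0.64·0.36·1.55·1.15) = 1.191%.
σ_{5d} = 1.191% × √5 = 2.663%.
z(90%) = 1.282.
VaR = 1.282 × 2.663% = 3.414%; on $15,000,000 that is $512,100.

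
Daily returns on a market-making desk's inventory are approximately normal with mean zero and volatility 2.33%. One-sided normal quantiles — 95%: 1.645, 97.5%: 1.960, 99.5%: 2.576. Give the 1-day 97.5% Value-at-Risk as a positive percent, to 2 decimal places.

VaR = z·σ = 1.960 × 2.33% = 4.567%.

4.57%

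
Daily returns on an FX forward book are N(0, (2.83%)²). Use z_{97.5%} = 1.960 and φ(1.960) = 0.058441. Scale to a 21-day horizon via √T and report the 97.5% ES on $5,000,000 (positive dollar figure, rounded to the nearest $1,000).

$1,516,000

σ_{21d} = 2.83% × √21 = 12.969%.
ES multiplier = φ(z)/(1−α) = 0.058441/0.025 = 2.338.
ES = 12.969% × 2.338 = 30.322%; on $5,000,000: $1,516,100.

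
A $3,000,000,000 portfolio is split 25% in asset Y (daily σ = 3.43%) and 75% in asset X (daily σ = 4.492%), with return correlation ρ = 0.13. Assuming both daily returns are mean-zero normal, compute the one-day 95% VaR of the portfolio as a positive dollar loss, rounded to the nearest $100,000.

$176,800,000

σ_p² = 0.25²·3.43² + 0.75²·4.492² + 2·0.13·0.25·0.75·3.43·4.492 = 12.8366 (%²).
σ_p = √12.8366 = 3.583%.
At 95%, z = 1.645.
VaR = 1.645 × 3.583% = 5.894%; on $3,000,000,000 that is $176,820,000.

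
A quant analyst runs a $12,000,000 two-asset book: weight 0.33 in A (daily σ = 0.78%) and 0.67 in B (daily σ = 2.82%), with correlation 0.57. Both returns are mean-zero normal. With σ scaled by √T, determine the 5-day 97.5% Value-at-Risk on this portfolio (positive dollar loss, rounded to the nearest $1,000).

$1,077,000

σ_p = √(0.33²·0.78² + 0.67²·2.82² + 2·0.57·0.33·0.67·0.78·2.82) = 2.047%.
σ_{5d} = 2.047% × √5 = 4.577%.
z(97.5%) = 1.960.
VaR = 1.960 × 4.577% = 8.971%; on $12,000,000 that is $1,076,520.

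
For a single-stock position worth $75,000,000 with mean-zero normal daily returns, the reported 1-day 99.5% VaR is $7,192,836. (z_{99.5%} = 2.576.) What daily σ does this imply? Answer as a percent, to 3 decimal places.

VaR as a fraction: $7,192,836 / $75,000,000 = 9.590%.
σ = VaR / z = 9.590% / 2.576 = 3.723%.

3.723%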